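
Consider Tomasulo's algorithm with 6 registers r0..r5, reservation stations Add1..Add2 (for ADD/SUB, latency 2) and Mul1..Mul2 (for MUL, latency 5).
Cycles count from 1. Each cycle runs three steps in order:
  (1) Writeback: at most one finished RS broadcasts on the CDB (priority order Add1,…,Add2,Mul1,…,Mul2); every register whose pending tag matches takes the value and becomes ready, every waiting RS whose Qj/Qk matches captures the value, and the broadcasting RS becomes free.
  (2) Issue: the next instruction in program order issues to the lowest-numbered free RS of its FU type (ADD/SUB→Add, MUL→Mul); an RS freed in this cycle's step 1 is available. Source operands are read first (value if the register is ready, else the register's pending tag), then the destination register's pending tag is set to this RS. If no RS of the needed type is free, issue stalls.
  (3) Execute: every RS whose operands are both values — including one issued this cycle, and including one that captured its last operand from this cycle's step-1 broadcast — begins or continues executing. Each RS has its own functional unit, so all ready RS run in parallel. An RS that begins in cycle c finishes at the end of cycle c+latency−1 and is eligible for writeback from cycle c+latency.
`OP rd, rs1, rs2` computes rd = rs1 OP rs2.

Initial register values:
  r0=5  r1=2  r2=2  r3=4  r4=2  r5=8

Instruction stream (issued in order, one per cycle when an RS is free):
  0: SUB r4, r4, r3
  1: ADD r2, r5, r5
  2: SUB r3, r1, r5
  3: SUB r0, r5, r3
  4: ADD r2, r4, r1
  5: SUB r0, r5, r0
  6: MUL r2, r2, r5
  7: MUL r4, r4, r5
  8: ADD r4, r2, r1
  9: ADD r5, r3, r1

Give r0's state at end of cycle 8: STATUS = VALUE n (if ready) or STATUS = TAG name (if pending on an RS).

STATUS = TAG Add1

  c1: issue SUB r4<-Add1  regs: r0:5,r1:2,r2:2,r3:4,r4:Add1,r5:8
  c2: issue ADD r2<-Add2  regs: r0:5,r1:2,r2:Add2,r3:4,r4:Add1,r5:8
  c3: CDB Add1=-2; issue SUB r3<-Add1  regs: r0:5,r1:2,r2:Add2,r3:Add1,r4:-2,r5:8
  c4: CDB Add2=16; issue SUB r0<-Add2  regs: r0:Add2,r1:2,r2:16,r3:Add1,r4:-2,r5:8
  c5: CDB Add1=-6; issue ADD r2<-Add1  regs: r0:Add2,r1:2,r2:Add1,r3:-6,r4:-2,r5:8
  c6: stall  regs: r0:Add2,r1:2,r2:Add1,r3:-6,r4:-2,r5:8
  c7: CDB Add1=0; issue SUB r0<-Add1  regs: r0:Add1,r1:2,r2:0,r3:-6,r4:-2,r5:8
  c8: CDB Add2=14; issue MUL r2<-Mul1  regs: r0:Add1,r1:2,r2:Mul1,r3:-6,r4:-2,r5:8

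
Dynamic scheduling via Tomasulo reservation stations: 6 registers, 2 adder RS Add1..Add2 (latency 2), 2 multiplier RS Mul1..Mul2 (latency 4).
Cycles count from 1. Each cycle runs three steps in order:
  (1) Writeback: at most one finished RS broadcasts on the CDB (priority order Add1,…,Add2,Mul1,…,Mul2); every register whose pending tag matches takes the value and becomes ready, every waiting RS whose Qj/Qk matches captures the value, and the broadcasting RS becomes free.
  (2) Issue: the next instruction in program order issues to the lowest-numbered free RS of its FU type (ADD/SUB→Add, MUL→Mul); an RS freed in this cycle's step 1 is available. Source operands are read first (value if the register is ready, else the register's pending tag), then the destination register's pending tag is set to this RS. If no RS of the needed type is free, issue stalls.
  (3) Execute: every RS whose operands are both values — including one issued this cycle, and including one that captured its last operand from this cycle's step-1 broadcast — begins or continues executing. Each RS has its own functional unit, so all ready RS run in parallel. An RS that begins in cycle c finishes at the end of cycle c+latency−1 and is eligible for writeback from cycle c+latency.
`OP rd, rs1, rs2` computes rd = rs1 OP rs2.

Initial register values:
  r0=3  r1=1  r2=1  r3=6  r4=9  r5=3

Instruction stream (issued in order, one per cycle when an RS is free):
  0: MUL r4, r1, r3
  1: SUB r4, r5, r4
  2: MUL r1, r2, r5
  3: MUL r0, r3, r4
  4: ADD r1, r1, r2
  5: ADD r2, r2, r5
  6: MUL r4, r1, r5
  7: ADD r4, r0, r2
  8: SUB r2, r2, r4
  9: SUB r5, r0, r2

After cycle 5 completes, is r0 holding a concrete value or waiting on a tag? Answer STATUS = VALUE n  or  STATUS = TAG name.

STATUS = TAG Mul1

  c1: issue MUL r4<-Mul1  regs: r0:3,r1:1,r2:1,r3:6,r4:Mul1,r5:3
  c2: issue SUB r4<-Add1  regs: r0:3,r1:1,r2:1,r3:6,r4:Add1,r5:3
  c3: issue MUL r1<-Mul2  regs: r0:3,r1:Mul2,r2:1,r3:6,r4:Add1,r5:3
  c4: stall  regs: r0:3,r1:Mul2,r2:1,r3:6,r4:Add1,r5:3
  c5: CDB Mul1=6; issue MUL r0<-Mul1  regs: r0:Mul1,r1:Mul2,r2:1,r3:6,r4:Add1,r5:3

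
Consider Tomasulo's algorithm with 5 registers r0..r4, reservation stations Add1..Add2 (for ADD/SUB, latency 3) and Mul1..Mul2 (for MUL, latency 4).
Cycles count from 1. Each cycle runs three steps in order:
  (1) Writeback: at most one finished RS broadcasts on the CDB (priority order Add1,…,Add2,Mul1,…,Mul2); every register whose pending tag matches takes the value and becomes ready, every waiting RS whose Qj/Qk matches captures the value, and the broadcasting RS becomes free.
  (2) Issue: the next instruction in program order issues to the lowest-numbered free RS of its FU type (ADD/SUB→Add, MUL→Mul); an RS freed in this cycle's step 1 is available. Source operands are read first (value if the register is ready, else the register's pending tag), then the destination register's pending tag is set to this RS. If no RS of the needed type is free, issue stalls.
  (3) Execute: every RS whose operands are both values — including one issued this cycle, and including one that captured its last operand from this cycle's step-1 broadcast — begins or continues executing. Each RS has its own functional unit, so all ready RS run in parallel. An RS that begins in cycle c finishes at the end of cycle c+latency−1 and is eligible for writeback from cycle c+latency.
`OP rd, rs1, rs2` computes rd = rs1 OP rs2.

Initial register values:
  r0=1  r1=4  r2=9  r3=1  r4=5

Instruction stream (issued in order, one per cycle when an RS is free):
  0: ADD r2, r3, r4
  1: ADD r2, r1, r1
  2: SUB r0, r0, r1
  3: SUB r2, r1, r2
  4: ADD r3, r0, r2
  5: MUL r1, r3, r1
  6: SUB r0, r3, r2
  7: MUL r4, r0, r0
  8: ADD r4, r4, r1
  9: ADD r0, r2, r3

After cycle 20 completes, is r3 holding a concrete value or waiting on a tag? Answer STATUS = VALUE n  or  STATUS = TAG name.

STATUS = VALUE -7

  c1: issue ADD r2<-Add1  regs: r0:1,r1:4,r2:Add1,r3:1,r4:5
  c2: issue ADD r2<-Add2  regs: r0:1,r1:4,r2:Add2,r3:1,r4:5
  c3: stall  regs: r0:1,r1:4,r2:Add2,r3:1,r4:5
  c4: CDB Add1=6; issue SUB r0<-Add1  regs: r0:Add1,r1:4,r2:Add2,r3:1,r4:5
  c5: CDB Add2=8; issue SUB r2<-Add2  regs: r0:Add1,r1:4,r2:Add2,r3:1,r4:5
  c6: stall  regs: r0:Add1,r1:4,r2:Add2,r3:1,r4:5
  c7: CDB Add1=-3; issue ADD r3<-Add1  regs: r0:-3,r1:4,r2:Add2,r3:Add1,r4:5
  c8: CDB Add2=-4; issue MUL r1<-Mul1  regs: r0:-3,r1:Mul1,r2:-4,r3:Add1,r4:5
  c9: issue SUB r0<-Add2  regs: r0:Add2,r1:Mul1,r2:-4,r3:Add1,r4:5
  c10: issue MUL r4<-Mul2  regs: r0:Add2,r1:Mul1,r2:-4,r3:Add1,r4:Mul2
  c11: CDB Add1=-7; issue ADD r4<-Add1  regs: r0:Add2,r1:Mul1,r2:-4,r3:-7,r4:Add1
  c12: stall  regs: r0:Add2,r1:Mul1,r2:-4,r3:-7,r4:Add1
  c13: stall  regs: r0:Add2,r1:Mul1,r2:-4,r3:-7,r4:Add1
  c14: CDB Add2=-3; issue ADD r0<-Add2  regs: r0:Add2,r1:Mul1,r2:-4,r3:-7,r4:Add1
  c15: CDB Mul1=-28  regs: r0:Add2,r1:-28,r2:-4,r3:-7,r4:Add1
  c16: -  regs: r0:Add2,r1:-28,r2:-4,r3:-7,r4:Add1
  c17: CDB Add2=-11  regs: r0:-11,r1:-28,r2:-4,r3:-7,r4:Add1
  c18: CDB Mul2=9  regs: r0:-11,r1:-28,r2:-4,r3:-7,r4:Add1
  c19: -  regs: r0:-11,r1:-28,r2:-4,r3:-7,r4:Add1
  c20: -  regs: r0:-11,r1:-28,r2:-4,r3:-7,r4:Add1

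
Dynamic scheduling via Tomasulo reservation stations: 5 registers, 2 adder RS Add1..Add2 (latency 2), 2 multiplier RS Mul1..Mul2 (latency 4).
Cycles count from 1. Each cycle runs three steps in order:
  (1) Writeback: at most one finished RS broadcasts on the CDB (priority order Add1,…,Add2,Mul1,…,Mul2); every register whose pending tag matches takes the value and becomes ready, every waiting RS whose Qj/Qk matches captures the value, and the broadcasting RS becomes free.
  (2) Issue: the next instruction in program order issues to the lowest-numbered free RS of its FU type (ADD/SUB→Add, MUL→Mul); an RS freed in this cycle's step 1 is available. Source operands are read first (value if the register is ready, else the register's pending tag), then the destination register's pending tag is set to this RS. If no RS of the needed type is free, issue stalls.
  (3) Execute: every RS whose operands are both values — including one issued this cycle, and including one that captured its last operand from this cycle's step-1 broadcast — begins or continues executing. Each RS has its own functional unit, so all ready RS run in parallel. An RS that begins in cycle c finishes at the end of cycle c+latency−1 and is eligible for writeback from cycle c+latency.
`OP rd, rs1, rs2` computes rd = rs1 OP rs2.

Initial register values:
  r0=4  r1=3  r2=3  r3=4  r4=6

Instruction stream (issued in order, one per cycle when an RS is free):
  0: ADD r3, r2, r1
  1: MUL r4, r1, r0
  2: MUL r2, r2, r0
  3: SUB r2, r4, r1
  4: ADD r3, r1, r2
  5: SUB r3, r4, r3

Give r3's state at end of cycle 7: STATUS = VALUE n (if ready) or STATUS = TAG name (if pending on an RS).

c1: issue ADD r3<-Add1 | r0:4,r1:3,r2:3,r3:Add1,r4:6
c2: issue MUL r4<-Mul1 | r0:4,r1:3,r2:3,r3:Add1,r4:Mul1
c3: CDB Add1=6; issue MUL r2<-Mul2 | r0:4,r1:3,r2:Mul2,r3:6,r4:Mul1
c4: issue SUB r2<-Add1 | r0:4,r1:3,r2:Add1,r3:6,r4:Mul1
c5: issue ADD r3<-Add2 | r0:4,r1:3,r2:Add1,r3:Add2,r4:Mul1
c6: CDB Mul1=12; stall | r0:4,r1:3,r2:Add1,r3:Add2,r4:12
c7: CDB Mul2=12; stall | r0:4,r1:3,r2:Add1,r3:Add2,r4:12

STATUS = TAG Add2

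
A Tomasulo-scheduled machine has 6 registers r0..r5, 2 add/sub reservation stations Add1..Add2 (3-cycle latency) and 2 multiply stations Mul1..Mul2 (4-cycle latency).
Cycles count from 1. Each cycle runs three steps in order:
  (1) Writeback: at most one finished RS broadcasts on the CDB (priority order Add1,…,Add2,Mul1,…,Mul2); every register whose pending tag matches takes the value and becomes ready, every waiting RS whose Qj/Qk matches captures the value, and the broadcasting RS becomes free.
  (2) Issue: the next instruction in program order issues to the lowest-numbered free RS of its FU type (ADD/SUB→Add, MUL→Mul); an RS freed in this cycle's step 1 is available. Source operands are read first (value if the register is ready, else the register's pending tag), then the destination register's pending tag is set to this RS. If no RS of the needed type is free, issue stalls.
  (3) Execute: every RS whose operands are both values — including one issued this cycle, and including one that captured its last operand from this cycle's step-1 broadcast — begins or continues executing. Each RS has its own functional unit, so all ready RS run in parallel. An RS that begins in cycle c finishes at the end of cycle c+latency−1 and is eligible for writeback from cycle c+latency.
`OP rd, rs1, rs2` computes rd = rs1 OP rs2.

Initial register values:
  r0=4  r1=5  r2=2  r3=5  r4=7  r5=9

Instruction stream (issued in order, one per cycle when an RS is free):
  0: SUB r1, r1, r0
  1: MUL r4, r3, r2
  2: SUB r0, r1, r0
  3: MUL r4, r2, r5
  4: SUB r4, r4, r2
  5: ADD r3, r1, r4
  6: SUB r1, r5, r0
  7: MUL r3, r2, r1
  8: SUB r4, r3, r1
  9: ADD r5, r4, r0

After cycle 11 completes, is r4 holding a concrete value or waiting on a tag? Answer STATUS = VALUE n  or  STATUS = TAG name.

  c1: issue SUB r1<-Add1  regs: r0:4,r1:Add1,r2:2,r3:5,r4:7,r5:9
  c2: issue MUL r4<-Mul1  regs: r0:4,r1:Add1,r2:2,r3:5,r4:Mul1,r5:9
  c3: issue SUB r0<-Add2  regs: r0:Add2,r1:Add1,r2:2,r3:5,r4:Mul1,r5:9
  c4: CDB Add1=1; issue MUL r4<-Mul2  regs: r0:Add2,r1:1,r2:2,r3:5,r4:Mul2,r5:9
  c5: issue SUB r4<-Add1  regs: r0:Add2,r1:1,r2:2,r3:5,r4:Add1,r5:9
  c6: CDB Mul1=10; stall  regs: r0:Add2,r1:1,r2:2,r3:5,r4:Add1,r5:9
  c7: CDB Add2=-3; issue ADD r3<-Add2  regs: r0:-3,r1:1,r2:2,r3:Add2,r4:Add1,r5:9
  c8: CDB Mul2=18; stall  regs: r0:-3,r1:1,r2:2,r3:Add2,r4:Add1,r5:9
  c9: stall  regs: r0:-3,r1:1,r2:2,r3:Add2,r4:Add1,r5:9
  c10: stall  regs: r0:-3,r1:1,r2:2,r3:Add2,r4:Add1,r5:9
  c11: CDB Add1=16; issue SUB r1<-Add1  regs: r0:-3,r1:Add1,r2:2,r3:Add2,r4:16,r5:9

STATUS = VALUE 16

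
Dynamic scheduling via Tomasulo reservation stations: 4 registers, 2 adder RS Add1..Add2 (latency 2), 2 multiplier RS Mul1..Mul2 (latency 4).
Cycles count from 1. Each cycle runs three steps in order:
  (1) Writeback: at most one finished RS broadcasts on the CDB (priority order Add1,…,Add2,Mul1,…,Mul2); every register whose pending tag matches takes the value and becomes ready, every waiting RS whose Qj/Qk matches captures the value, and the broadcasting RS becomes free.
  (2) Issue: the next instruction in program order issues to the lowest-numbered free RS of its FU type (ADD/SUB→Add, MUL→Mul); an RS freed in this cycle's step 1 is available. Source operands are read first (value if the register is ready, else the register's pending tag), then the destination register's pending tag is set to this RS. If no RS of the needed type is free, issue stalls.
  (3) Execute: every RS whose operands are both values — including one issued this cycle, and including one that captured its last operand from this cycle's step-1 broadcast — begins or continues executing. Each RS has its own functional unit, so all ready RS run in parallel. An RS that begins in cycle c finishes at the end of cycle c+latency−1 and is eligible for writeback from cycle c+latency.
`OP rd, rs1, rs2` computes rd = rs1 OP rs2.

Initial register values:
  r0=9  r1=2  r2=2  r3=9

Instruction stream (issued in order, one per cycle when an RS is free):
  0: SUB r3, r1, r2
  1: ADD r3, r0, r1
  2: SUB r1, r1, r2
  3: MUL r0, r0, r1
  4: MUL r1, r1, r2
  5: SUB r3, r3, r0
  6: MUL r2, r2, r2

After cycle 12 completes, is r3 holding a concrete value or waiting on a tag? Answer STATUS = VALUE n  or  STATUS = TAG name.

STATUS = VALUE 11

  c1: issue SUB r3<-Add1  regs: r0:9,r1:2,r2:2,r3:Add1
  c2: issue ADD r3<-Add2  regs: r0:9,r1:2,r2:2,r3:Add2
  c3: CDB Add1=0; issue SUB r1<-Add1  regs: r0:9,r1:Add1,r2:2,r3:Add2
  c4: CDB Add2=11; issue MUL r0<-Mul1  regs: r0:Mul1,r1:Add1,r2:2,r3:11
  c5: CDB Add1=0; issue MUL r1<-Mul2  regs: r0:Mul1,r1:Mul2,r2:2,r3:11
  c6: issue SUB r3<-Add1  regs: r0:Mul1,r1:Mul2,r2:2,r3:Add1
  c7: stall  regs: r0:Mul1,r1:Mul2,r2:2,r3:Add1
  c8: stall  regs: r0:Mul1,r1:Mul2,r2:2,r3:Add1
  c9: CDB Mul1=0; issue MUL r2<-Mul1  regs: r0:0,r1:Mul2,r2:Mul1,r3:Add1
  c10: CDB Mul2=0  regs: r0:0,r1:0,r2:Mul1,r3:Add1
  c11: CDB Add1=11  regs: r0:0,r1:0,r2:Mul1,r3:11
  c12: -  regs: r0:0,r1:0,r2:Mul1,r3:11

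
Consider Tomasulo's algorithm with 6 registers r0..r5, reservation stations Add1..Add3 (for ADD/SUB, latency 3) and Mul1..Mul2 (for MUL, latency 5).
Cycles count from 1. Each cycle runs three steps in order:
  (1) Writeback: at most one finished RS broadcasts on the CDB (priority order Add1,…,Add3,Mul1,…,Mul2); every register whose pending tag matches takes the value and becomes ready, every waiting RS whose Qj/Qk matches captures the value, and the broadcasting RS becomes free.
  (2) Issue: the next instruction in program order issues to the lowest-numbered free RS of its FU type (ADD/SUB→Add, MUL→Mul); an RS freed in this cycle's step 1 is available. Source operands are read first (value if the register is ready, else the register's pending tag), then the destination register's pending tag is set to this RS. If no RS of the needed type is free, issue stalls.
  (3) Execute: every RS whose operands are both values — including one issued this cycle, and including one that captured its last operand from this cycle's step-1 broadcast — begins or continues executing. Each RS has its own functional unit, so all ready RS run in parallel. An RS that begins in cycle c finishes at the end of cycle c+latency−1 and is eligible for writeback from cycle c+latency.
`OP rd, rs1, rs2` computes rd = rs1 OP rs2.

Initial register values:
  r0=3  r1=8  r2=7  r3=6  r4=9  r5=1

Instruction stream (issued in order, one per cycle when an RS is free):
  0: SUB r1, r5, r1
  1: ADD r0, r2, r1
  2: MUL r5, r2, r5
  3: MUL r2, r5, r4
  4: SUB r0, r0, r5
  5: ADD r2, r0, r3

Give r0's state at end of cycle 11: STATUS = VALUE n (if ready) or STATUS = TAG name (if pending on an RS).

STATUS = VALUE -7

cycle 1: issue SUB r1<-Add1 // r0:3,r1:Add1,r2:7,r3:6,r4:9,r5:1
cycle 2: issue ADD r0<-Add2 // r0:Add2,r1:Add1,r2:7,r3:6,r4:9,r5:1
cycle 3: issue MUL r5<-Mul1 // r0:Add2,r1:Add1,r2:7,r3:6,r4:9,r5:Mul1
cycle 4: CDB Add1=-7; issue MUL r2<-Mul2 // r0:Add2,r1:-7,r2:Mul2,r3:6,r4:9,r5:Mul1
cycle 5: issue SUB r0<-Add1 // r0:Add1,r1:-7,r2:Mul2,r3:6,r4:9,r5:Mul1
cycle 6: issue ADD r2<-Add3 // r0:Add1,r1:-7,r2:Add3,r3:6,r4:9,r5:Mul1
cycle 7: CDB Add2=0 // r0:Add1,r1:-7,r2:Add3,r3:6,r4:9,r5:Mul1
cycle 8: CDB Mul1=7 // r0:Add1,r1:-7,r2:Add3,r3:6,r4:9,r5:7
cycle 9: - // r0:Add1,r1:-7,r2:Add3,r3:6,r4:9,r5:7
cycle 10: - // r0:Add1,r1:-7,r2:Add3,r3:6,r4:9,r5:7
cycle 11: CDB Add1=-7 // r0:-7,r1:-7,r2:Add3,r3:6,r4:9,r5:7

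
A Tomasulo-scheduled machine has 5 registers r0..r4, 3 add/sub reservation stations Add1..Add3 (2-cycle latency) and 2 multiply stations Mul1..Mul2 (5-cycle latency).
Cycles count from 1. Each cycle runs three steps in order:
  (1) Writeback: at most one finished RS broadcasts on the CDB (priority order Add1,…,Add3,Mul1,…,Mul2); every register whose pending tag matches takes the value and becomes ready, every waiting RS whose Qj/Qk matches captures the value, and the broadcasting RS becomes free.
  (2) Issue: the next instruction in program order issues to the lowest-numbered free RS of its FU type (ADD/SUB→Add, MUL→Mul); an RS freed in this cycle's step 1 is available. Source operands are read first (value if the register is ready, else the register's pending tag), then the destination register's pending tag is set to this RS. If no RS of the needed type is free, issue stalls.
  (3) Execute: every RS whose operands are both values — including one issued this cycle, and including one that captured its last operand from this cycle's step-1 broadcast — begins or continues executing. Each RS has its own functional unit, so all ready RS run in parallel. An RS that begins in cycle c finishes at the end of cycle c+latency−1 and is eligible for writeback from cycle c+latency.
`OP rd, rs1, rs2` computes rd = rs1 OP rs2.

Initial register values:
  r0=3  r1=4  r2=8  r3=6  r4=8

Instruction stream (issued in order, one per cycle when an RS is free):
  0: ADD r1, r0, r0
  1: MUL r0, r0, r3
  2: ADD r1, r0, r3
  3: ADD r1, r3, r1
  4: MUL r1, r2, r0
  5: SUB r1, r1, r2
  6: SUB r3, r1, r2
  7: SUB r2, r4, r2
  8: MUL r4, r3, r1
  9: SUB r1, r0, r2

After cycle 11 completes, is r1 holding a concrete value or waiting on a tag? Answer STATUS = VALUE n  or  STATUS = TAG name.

STATUS = TAG Add3

c1: issue ADD r1<-Add1 | r0:3,r1:Add1,r2:8,r3:6,r4:8
c2: issue MUL r0<-Mul1 | r0:Mul1,r1:Add1,r2:8,r3:6,r4:8
c3: CDB Add1=6; issue ADD r1<-Add1 | r0:Mul1,r1:Add1,r2:8,r3:6,r4:8
c4: issue ADD r1<-Add2 | r0:Mul1,r1:Add2,r2:8,r3:6,r4:8
c5: issue MUL r1<-Mul2 | r0:Mul1,r1:Mul2,r2:8,r3:6,r4:8
c6: issue SUB r1<-Add3 | r0:Mul1,r1:Add3,r2:8,r3:6,r4:8
c7: CDB Mul1=18; stall | r0:18,r1:Add3,r2:8,r3:6,r4:8
c8: stall | r0:18,r1:Add3,r2:8,r3:6,r4:8
c9: CDB Add1=24; issue SUB r3<-Add1 | r0:18,r1:Add3,r2:8,r3:Add1,r4:8
c10: stall | r0:18,r1:Add3,r2:8,r3:Add1,r4:8
c11: CDB Add2=30; issue SUB r2<-Add2 | r0:18,r1:Add3,r2:Add2,r3:Add1,r4:8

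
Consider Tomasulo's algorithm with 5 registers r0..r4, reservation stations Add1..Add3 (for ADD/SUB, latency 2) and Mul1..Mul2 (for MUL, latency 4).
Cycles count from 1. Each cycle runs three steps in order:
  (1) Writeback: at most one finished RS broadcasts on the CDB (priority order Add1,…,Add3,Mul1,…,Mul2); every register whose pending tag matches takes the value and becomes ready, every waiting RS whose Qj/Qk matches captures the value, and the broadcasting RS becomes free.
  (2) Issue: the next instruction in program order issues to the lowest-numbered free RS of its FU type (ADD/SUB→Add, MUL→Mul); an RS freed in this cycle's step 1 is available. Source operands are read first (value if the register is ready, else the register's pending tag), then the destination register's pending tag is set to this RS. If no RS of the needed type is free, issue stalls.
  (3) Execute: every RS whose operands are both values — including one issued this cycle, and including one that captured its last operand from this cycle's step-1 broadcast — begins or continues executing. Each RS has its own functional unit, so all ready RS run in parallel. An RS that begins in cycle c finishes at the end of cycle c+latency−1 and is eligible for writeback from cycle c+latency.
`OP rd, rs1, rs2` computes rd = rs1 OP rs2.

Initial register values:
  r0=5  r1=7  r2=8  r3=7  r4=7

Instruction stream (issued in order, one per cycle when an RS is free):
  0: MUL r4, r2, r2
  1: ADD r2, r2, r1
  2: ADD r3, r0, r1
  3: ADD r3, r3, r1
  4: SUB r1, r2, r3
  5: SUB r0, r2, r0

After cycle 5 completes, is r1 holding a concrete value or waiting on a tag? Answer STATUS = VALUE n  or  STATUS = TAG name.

STATUS = TAG Add2

c1: issue MUL r4<-Mul1 | r0:5,r1:7,r2:8,r3:7,r4:Mul1
c2: issue ADD r2<-Add1 | r0:5,r1:7,r2:Add1,r3:7,r4:Mul1
c3: issue ADD r3<-Add2 | r0:5,r1:7,r2:Add1,r3:Add2,r4:Mul1
c4: CDB Add1=15; issue ADD r3<-Add1 | r0:5,r1:7,r2:15,r3:Add1,r4:Mul1
c5: CDB Add2=12; issue SUB r1<-Add2 | r0:5,r1:Add2,r2:15,r3:Add1,r4:Mul1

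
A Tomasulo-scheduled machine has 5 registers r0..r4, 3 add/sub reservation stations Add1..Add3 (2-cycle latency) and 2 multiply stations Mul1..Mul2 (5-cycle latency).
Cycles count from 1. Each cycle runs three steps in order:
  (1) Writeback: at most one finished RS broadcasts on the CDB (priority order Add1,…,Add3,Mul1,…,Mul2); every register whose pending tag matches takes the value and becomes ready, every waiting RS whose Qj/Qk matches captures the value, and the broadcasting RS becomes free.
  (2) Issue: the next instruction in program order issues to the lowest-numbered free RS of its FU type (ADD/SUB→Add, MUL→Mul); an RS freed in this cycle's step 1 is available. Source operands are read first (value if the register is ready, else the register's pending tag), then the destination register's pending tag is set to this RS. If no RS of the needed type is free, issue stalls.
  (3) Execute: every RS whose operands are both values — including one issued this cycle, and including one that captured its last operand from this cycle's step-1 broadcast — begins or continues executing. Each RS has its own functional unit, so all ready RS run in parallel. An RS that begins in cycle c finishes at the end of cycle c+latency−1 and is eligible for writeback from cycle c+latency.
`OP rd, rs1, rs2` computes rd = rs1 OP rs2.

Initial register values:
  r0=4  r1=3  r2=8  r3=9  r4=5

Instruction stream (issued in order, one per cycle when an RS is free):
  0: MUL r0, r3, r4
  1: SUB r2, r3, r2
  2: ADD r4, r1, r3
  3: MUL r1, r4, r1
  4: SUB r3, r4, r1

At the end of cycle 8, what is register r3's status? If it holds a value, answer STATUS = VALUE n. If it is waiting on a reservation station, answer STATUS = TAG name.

STATUS = TAG Add1

  c1: issue MUL r0<-Mul1  regs: r0:Mul1,r1:3,r2:8,r3:9,r4:5
  c2: issue SUB r2<-Add1  regs: r0:Mul1,r1:3,r2:Add1,r3:9,r4:5
  c3: issue ADD r4<-Add2  regs: r0:Mul1,r1:3,r2:Add1,r3:9,r4:Add2
  c4: CDB Add1=1; issue MUL r1<-Mul2  regs: r0:Mul1,r1:Mul2,r2:1,r3:9,r4:Add2
  c5: CDB Add2=12; issue SUB r3<-Add1  regs: r0:Mul1,r1:Mul2,r2:1,r3:Add1,r4:12
  c6: CDB Mul1=45  regs: r0:45,r1:Mul2,r2:1,r3:Add1,r4:12
  c7: -  regs: r0:45,r1:Mul2,r2:1,r3:Add1,r4:12
  c8: -  regs: r0:45,r1:Mul2,r2:1,r3:Add1,r4:12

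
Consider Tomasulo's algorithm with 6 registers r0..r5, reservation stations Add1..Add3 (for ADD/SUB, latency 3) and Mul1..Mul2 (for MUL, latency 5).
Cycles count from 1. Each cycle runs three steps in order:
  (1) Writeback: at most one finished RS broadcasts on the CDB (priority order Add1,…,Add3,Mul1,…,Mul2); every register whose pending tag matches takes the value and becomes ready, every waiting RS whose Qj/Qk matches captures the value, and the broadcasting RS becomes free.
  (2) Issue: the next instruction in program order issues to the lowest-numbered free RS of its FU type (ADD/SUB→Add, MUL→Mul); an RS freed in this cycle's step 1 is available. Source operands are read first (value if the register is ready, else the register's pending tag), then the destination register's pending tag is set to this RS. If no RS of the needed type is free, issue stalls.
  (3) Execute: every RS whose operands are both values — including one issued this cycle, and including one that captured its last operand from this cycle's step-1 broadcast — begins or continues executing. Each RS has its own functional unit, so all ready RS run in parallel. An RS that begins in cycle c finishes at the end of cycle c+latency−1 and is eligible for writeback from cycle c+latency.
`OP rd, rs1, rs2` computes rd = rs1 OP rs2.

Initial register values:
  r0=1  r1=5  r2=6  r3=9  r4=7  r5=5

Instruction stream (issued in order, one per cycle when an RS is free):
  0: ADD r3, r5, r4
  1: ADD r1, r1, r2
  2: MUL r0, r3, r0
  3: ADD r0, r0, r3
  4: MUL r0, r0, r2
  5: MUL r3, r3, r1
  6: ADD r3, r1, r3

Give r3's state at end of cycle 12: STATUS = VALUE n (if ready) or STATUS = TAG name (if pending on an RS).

  c1: issue ADD r3<-Add1  regs: r0:1,r1:5,r2:6,r3:Add1,r4:7,r5:5
  c2: issue ADD r1<-Add2  regs: r0:1,r1:Add2,r2:6,r3:Add1,r4:7,r5:5
  c3: issue MUL r0<-Mul1  regs: r0:Mul1,r1:Add2,r2:6,r3:Add1,r4:7,r5:5
  c4: CDB Add1=12; issue ADD r0<-Add1  regs: r0:Add1,r1:Add2,r2:6,r3:12,r4:7,r5:5
  c5: CDB Add2=11; issue MUL r0<-Mul2  regs: r0:Mul2,r1:11,r2:6,r3:12,r4:7,r5:5
  c6: stall  regs: r0:Mul2,r1:11,r2:6,r3:12,r4:7,r5:5
  c7: stall  regs: r0:Mul2,r1:11,r2:6,r3:12,r4:7,r5:5
  c8: stall  regs: r0:Mul2,r1:11,r2:6,r3:12,r4:7,r5:5
  c9: CDB Mul1=12; issue MUL r3<-Mul1  regs: r0:Mul2,r1:11,r2:6,r3:Mul1,r4:7,r5:5
  c10: issue ADD r3<-Add2  regs: r0:Mul2,r1:11,r2:6,r3:Add2,r4:7,r5:5
  c11: -  regs: r0:Mul2,r1:11,r2:6,r3:Add2,r4:7,r5:5
  c12: CDB Add1=24  regs: r0:Mul2,r1:11,r2:6,r3:Add2,r4:7,r5:5

STATUS = TAG Add2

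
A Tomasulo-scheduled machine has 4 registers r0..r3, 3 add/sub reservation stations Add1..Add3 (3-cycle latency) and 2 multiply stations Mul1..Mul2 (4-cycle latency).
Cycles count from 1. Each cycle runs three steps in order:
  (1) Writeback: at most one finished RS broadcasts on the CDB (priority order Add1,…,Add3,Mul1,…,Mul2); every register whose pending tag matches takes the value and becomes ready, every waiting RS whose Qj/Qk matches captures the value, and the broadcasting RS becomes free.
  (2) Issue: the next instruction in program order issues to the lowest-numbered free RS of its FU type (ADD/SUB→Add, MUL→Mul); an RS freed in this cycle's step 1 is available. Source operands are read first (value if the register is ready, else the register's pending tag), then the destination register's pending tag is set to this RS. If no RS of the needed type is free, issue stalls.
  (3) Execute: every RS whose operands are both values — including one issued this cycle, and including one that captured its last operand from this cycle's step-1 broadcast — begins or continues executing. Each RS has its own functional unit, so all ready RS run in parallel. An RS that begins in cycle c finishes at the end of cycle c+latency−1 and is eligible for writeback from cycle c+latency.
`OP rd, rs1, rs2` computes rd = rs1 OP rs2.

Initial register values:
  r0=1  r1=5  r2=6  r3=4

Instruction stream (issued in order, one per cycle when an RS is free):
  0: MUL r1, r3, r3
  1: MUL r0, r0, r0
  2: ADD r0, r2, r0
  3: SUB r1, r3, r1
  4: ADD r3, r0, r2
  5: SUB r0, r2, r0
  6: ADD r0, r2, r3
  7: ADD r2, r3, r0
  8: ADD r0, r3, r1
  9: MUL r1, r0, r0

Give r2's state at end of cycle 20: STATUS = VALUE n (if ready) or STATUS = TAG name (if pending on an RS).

c1: issue MUL r1<-Mul1 | r0:1,r1:Mul1,r2:6,r3:4
c2: issue MUL r0<-Mul2 | r0:Mul2,r1:Mul1,r2:6,r3:4
c3: issue ADD r0<-Add1 | r0:Add1,r1:Mul1,r2:6,r3:4
c4: issue SUB r1<-Add2 | r0:Add1,r1:Add2,r2:6,r3:4
c5: CDB Mul1=16; issue ADD r3<-Add3 | r0:Add1,r1:Add2,r2:6,r3:Add3
c6: CDB Mul2=1; stall | r0:Add1,r1:Add2,r2:6,r3:Add3
c7: stall | r0:Add1,r1:Add2,r2:6,r3:Add3
c8: CDB Add2=-12; issue SUB r0<-Add2 | r0:Add2,r1:-12,r2:6,r3:Add3
c9: CDB Add1=7; issue ADD r0<-Add1 | r0:Add1,r1:-12,r2:6,r3:Add3
c10: stall | r0:Add1,r1:-12,r2:6,r3:Add3
c11: stall | r0:Add1,r1:-12,r2:6,r3:Add3
c12: CDB Add2=-1; issue ADD r2<-Add2 | r0:Add1,r1:-12,r2:Add2,r3:Add3
c13: CDB Add3=13; issue ADD r0<-Add3 | r0:Add3,r1:-12,r2:Add2,r3:13
c14: issue MUL r1<-Mul1 | r0:Add3,r1:Mul1,r2:Add2,r3:13
c15: - | r0:Add3,r1:Mul1,r2:Add2,r3:13
c16: CDB Add1=19 | r0:Add3,r1:Mul1,r2:Add2,r3:13
c17: CDB Add3=1 | r0:1,r1:Mul1,r2:Add2,r3:13
c18: - | r0:1,r1:Mul1,r2:Add2,r3:13
c19: CDB Add2=32 | r0:1,r1:Mul1,r2:32,r3:13
c20: - | r0:1,r1:Mul1,r2:32,r3:13

STATUS = VALUE 32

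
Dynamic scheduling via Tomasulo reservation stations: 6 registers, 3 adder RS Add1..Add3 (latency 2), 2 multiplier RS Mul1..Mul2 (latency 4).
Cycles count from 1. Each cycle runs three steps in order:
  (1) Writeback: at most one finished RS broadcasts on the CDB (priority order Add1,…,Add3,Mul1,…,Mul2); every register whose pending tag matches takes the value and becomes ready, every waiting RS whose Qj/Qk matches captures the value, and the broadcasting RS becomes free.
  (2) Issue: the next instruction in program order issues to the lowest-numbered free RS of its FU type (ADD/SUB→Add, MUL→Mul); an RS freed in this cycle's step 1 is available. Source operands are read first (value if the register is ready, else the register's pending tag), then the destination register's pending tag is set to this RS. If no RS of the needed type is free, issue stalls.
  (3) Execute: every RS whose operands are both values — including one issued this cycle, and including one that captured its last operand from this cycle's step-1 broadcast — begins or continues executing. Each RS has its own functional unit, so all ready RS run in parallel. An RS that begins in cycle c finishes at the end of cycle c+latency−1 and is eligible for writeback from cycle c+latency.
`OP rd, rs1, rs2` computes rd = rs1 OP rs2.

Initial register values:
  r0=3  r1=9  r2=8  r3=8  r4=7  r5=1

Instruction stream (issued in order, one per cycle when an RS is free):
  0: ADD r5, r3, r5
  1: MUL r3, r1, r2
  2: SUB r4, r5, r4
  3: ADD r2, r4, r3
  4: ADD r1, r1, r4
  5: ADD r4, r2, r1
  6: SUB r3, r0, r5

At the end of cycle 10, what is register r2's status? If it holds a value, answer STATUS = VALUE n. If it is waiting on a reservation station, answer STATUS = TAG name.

cycle 1: issue ADD r5<-Add1 // r0:3,r1:9,r2:8,r3:8,r4:7,r5:Add1
cycle 2: issue MUL r3<-Mul1 // r0:3,r1:9,r2:8,r3:Mul1,r4:7,r5:Add1
cycle 3: CDB Add1=9; issue SUB r4<-Add1 // r0:3,r1:9,r2:8,r3:Mul1,r4:Add1,r5:9
cycle 4: issue ADD r2<-Add2 // r0:3,r1:9,r2:Add2,r3:Mul1,r4:Add1,r5:9
cycle 5: CDB Add1=2; issue ADD r1<-Add1 // r0:3,r1:Add1,r2:Add2,r3:Mul1,r4:2,r5:9
cycle 6: CDB Mul1=72; issue ADD r4<-Add3 // r0:3,r1:Add1,r2:Add2,r3:72,r4:Add3,r5:9
cycle 7: CDB Add1=11; issue SUB r3<-Add1 // r0:3,r1:11,r2:Add2,r3:Add1,r4:Add3,r5:9
cycle 8: CDB Add2=74 // r0:3,r1:11,r2:74,r3:Add1,r4:Add3,r5:9
cycle 9: CDB Add1=-6 // r0:3,r1:11,r2:74,r3:-6,r4:Add3,r5:9
cycle 10: CDB Add3=85 // r0:3,r1:11,r2:74,r3:-6,r4:85,r5:9

STATUS = VALUE 74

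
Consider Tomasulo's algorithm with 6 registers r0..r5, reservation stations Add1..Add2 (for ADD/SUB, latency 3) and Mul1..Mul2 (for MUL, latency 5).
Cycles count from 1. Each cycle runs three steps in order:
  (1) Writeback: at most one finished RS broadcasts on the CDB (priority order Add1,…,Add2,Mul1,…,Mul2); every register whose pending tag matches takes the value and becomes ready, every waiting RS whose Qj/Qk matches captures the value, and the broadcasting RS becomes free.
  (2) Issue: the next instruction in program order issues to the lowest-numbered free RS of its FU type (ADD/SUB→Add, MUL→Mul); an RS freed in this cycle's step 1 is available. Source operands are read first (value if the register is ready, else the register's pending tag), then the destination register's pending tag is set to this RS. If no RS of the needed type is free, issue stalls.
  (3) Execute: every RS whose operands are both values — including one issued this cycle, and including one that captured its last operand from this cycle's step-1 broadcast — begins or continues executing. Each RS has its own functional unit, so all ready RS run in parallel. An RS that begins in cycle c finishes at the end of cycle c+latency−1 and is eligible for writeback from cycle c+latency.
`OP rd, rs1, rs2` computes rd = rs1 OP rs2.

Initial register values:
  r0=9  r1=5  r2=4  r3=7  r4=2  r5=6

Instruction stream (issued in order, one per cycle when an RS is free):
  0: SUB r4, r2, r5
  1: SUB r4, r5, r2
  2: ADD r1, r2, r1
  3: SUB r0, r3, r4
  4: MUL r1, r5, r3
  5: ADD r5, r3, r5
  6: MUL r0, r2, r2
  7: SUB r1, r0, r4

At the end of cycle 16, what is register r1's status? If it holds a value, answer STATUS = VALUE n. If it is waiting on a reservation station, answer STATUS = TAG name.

  c1: issue SUB r4<-Add1  regs: r0:9,r1:5,r2:4,r3:7,r4:Add1,r5:6
  c2: issue SUB r4<-Add2  regs: r0:9,r1:5,r2:4,r3:7,r4:Add2,r5:6
  c3: stall  regs: r0:9,r1:5,r2:4,r3:7,r4:Add2,r5:6
  c4: CDB Add1=-2; issue ADD r1<-Add1  regs: r0:9,r1:Add1,r2:4,r3:7,r4:Add2,r5:6
  c5: CDB Add2=2; issue SUB r0<-Add2  regs: r0:Add2,r1:Add1,r2:4,r3:7,r4:2,r5:6
  c6: issue MUL r1<-Mul1  regs: r0:Add2,r1:Mul1,r2:4,r3:7,r4:2,r5:6
  c7: CDB Add1=9; issue ADD r5<-Add1  regs: r0:Add2,r1:Mul1,r2:4,r3:7,r4:2,r5:Add1
  c8: CDB Add2=5; issue MUL r0<-Mul2  regs: r0:Mul2,r1:Mul1,r2:4,r3:7,r4:2,r5:Add1
  c9: issue SUB r1<-Add2  regs: r0:Mul2,r1:Add2,r2:4,r3:7,r4:2,r5:Add1
  c10: CDB Add1=13  regs: r0:Mul2,r1:Add2,r2:4,r3:7,r4:2,r5:13
  c11: CDB Mul1=42  regs: r0:Mul2,r1:Add2,r2:4,r3:7,r4:2,r5:13
  c12: -  regs: r0:Mul2,r1:Add2,r2:4,r3:7,r4:2,r5:13
  c13: CDB Mul2=16  regs: r0:16,r1:Add2,r2:4,r3:7,r4:2,r5:13
  c14: -  regs: r0:16,r1:Add2,r2:4,r3:7,r4:2,r5:13
  c15: -  regs: r0:16,r1:Add2,r2:4,r3:7,r4:2,r5:13
  c16: CDB Add2=14  regs: r0:16,r1:14,r2:4,r3:7,r4:2,r5:13

STATUS = VALUE 14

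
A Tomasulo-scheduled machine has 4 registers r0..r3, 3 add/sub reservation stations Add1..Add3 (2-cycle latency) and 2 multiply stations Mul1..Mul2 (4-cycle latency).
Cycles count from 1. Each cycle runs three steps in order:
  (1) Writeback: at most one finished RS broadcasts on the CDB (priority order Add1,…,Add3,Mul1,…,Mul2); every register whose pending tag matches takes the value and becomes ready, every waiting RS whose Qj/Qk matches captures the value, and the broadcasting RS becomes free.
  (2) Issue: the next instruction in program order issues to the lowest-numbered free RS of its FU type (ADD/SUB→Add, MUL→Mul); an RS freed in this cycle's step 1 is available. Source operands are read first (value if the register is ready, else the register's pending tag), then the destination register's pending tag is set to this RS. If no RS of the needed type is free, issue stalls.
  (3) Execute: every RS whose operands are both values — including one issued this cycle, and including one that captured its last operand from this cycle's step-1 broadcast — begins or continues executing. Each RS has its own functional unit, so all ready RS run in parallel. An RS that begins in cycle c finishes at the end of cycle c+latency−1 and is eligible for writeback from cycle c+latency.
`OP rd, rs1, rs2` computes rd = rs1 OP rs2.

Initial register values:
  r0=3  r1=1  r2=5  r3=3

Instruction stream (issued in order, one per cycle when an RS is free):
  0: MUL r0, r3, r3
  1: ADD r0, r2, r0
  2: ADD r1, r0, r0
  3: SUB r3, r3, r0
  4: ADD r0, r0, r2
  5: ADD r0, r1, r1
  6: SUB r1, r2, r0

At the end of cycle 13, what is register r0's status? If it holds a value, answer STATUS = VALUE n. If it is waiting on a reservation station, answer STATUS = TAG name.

c1: issue MUL r0<-Mul1 | r0:Mul1,r1:1,r2:5,r3:3
c2: issue ADD r0<-Add1 | r0:Add1,r1:1,r2:5,r3:3
c3: issue ADD r1<-Add2 | r0:Add1,r1:Add2,r2:5,r3:3
c4: issue SUB r3<-Add3 | r0:Add1,r1:Add2,r2:5,r3:Add3
c5: CDB Mul1=9; stall | r0:Add1,r1:Add2,r2:5,r3:Add3
c6: stall | r0:Add1,r1:Add2,r2:5,r3:Add3
c7: CDB Add1=14; issue ADD r0<-Add1 | r0:Add1,r1:Add2,r2:5,r3:Add3
c8: stall | r0:Add1,r1:Add2,r2:5,r3:Add3
c9: CDB Add1=19; issue ADD r0<-Add1 | r0:Add1,r1:Add2,r2:5,r3:Add3
c10: CDB Add2=28; issue SUB r1<-Add2 | r0:Add1,r1:Add2,r2:5,r3:Add3
c11: CDB Add3=-11 | r0:Add1,r1:Add2,r2:5,r3:-11
c12: CDB Add1=56 | r0:56,r1:Add2,r2:5,r3:-11
c13: - | r0:56,r1:Add2,r2:5,r3:-11

STATUS = VALUE 56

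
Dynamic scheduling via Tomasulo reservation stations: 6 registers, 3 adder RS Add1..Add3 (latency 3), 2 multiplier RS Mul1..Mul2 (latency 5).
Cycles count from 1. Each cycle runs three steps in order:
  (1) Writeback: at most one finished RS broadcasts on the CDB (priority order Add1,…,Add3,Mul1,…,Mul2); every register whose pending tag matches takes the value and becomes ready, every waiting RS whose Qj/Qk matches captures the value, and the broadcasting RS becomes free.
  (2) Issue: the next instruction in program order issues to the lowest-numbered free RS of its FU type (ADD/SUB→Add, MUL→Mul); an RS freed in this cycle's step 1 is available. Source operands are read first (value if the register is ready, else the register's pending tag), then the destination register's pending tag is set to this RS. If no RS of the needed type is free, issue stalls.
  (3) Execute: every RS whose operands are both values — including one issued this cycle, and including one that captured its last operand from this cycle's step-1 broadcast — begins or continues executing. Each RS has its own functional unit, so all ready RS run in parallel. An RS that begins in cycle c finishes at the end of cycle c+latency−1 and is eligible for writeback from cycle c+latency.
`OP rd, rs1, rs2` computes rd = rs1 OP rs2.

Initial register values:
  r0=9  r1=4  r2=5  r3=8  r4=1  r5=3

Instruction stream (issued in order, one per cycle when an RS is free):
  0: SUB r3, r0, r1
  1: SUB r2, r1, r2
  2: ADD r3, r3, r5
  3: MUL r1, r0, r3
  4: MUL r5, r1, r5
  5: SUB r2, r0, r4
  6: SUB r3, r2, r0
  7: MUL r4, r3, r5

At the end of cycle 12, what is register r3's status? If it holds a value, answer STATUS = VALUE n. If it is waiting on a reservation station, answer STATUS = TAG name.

cycle 1: issue SUB r3<-Add1 // r0:9,r1:4,r2:5,r3:Add1,r4:1,r5:3
cycle 2: issue SUB r2<-Add2 // r0:9,r1:4,r2:Add2,r3:Add1,r4:1,r5:3
cycle 3: issue ADD r3<-Add3 // r0:9,r1:4,r2:Add2,r3:Add3,r4:1,r5:3
cycle 4: CDB Add1=5; issue MUL r1<-Mul1 // r0:9,r1:Mul1,r2:Add2,r3:Add3,r4:1,r5:3
cycle 5: CDB Add2=-1; issue MUL r5<-Mul2 // r0:9,r1:Mul1,r2:-1,r3:Add3,r4:1,r5:Mul2
cycle 6: issue SUB r2<-Add1 // r0:9,r1:Mul1,r2:Add1,r3:Add3,r4:1,r5:Mul2
cycle 7: CDB Add3=8; issue SUB r3<-Add2 // r0:9,r1:Mul1,r2:Add1,r3:Add2,r4:1,r5:Mul2
cycle 8: stall // r0:9,r1:Mul1,r2:Add1,r3:Add2,r4:1,r5:Mul2
cycle 9: CDB Add1=8; stall // r0:9,r1:Mul1,r2:8,r3:Add2,r4:1,r5:Mul2
cycle 10: stall // r0:9,r1:Mul1,r2:8,r3:Add2,r4:1,r5:Mul2
cycle 11: stall // r0:9,r1:Mul1,r2:8,r3:Add2,r4:1,r5:Mul2
cycle 12: CDB Add2=-1; stall // r0:9,r1:Mul1,r2:8,r3:-1,r4:1,r5:Mul2

STATUS = VALUE -1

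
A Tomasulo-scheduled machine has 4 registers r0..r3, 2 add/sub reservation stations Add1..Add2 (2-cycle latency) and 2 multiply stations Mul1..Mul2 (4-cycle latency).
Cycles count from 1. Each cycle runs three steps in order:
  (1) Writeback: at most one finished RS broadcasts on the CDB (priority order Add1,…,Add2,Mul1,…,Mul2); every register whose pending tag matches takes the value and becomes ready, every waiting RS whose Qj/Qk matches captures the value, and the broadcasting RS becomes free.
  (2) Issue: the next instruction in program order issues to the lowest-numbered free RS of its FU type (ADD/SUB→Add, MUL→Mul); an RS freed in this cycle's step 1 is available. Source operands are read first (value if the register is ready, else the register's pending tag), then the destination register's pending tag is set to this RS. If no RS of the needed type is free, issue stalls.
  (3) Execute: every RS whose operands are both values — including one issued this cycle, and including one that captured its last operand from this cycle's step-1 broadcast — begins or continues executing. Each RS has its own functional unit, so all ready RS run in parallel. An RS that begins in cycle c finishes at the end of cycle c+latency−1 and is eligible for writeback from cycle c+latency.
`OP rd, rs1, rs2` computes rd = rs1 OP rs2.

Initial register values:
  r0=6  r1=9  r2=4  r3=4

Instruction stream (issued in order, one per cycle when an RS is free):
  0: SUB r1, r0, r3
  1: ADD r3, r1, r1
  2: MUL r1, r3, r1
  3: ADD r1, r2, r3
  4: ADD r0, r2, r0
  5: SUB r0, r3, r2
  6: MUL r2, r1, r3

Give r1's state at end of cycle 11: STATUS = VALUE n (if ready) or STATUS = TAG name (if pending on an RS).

STATUS = VALUE 8

c1: issue SUB r1<-Add1 | r0:6,r1:Add1,r2:4,r3:4
c2: issue ADD r3<-Add2 | r0:6,r1:Add1,r2:4,r3:Add2
c3: CDB Add1=2; issue MUL r1<-Mul1 | r0:6,r1:Mul1,r2:4,r3:Add2
c4: issue ADD r1<-Add1 | r0:6,r1:Add1,r2:4,r3:Add2
c5: CDB Add2=4; issue ADD r0<-Add2 | r0:Add2,r1:Add1,r2:4,r3:4
c6: stall | r0:Add2,r1:Add1,r2:4,r3:4
c7: CDB Add1=8; issue SUB r0<-Add1 | r0:Add1,r1:8,r2:4,r3:4
c8: CDB Add2=10; issue MUL r2<-Mul2 | r0:Add1,r1:8,r2:Mul2,r3:4
c9: CDB Add1=0 | r0:0,r1:8,r2:Mul2,r3:4
c10: CDB Mul1=8 | r0:0,r1:8,r2:Mul2,r3:4
c11: - | r0:0,r1:8,r2:Mul2,r3:4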